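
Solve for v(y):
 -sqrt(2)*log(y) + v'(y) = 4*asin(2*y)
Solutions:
 v(y) = C1 + sqrt(2)*y*(log(y) - 1) + 4*y*asin(2*y) + 2*sqrt(1 - 4*y^2)


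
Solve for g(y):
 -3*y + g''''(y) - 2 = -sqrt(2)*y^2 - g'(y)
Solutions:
 g(y) = C1 + C4*exp(-y) - sqrt(2)*y^3/3 + 3*y^2/2 + 2*y + (C2*sin(sqrt(3)*y/2) + C3*cos(sqrt(3)*y/2))*exp(y/2)


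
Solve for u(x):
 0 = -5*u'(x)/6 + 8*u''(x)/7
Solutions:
 u(x) = C1 + C2*exp(35*x/48)


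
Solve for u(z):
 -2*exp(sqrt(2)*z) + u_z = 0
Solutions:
 u(z) = C1 + sqrt(2)*exp(sqrt(2)*z)


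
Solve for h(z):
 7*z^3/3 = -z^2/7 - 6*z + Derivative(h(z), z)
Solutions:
 h(z) = C1 + 7*z^4/12 + z^3/21 + 3*z^2


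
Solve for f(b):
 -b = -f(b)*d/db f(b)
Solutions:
 f(b) = -sqrt(C1 + b^2)
 f(b) = sqrt(C1 + b^2)


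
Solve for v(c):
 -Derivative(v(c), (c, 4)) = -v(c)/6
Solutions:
 v(c) = C1*exp(-6^(3/4)*c/6) + C2*exp(6^(3/4)*c/6) + C3*sin(6^(3/4)*c/6) + C4*cos(6^(3/4)*c/6)


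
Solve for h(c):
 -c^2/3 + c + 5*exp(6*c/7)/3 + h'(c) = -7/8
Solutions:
 h(c) = C1 + c^3/9 - c^2/2 - 7*c/8 - 35*exp(6*c/7)/18


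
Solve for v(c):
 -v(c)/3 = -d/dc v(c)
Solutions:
 v(c) = C1*exp(c/3)


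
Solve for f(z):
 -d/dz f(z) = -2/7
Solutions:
 f(z) = C1 + 2*z/7


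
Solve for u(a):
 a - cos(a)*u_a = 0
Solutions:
 u(a) = C1 + Integral(a/cos(a), a)


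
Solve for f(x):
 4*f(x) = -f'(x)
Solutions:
 f(x) = C1*exp(-4*x)


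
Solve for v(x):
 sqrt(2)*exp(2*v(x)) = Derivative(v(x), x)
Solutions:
 v(x) = log(-sqrt(-1/(C1 + sqrt(2)*x))) - log(2)/2
 v(x) = log(-1/(C1 + sqrt(2)*x))/2 - log(2)/2


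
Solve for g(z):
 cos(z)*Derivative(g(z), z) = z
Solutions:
 g(z) = C1 + Integral(z/cos(z), z)


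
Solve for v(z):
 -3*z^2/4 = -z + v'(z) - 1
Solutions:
 v(z) = C1 - z^3/4 + z^2/2 + z


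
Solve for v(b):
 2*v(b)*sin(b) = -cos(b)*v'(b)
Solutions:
 v(b) = C1*cos(b)^2


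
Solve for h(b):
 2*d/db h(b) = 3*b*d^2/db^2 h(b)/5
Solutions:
 h(b) = C1 + C2*b^(13/3)


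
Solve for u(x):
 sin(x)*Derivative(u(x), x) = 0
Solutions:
 u(x) = C1


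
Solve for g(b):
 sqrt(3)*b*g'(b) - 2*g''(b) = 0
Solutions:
 g(b) = C1 + C2*erfi(3^(1/4)*b/2)


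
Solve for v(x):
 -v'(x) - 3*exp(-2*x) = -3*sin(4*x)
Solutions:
 v(x) = C1 - 3*cos(4*x)/4 + 3*exp(-2*x)/2


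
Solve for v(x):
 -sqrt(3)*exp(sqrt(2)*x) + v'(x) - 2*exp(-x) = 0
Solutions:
 v(x) = C1 + sqrt(6)*exp(sqrt(2)*x)/2 - 2*exp(-x)


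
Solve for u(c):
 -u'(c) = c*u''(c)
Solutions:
 u(c) = C1 + C2*log(c)


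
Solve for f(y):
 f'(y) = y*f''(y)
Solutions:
 f(y) = C1 + C2*y^2


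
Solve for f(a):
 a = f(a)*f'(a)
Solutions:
 f(a) = -sqrt(C1 + a^2)
 f(a) = sqrt(C1 + a^2)


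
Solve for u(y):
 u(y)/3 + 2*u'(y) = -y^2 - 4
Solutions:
 u(y) = C1*exp(-y/6) - 3*y^2 + 36*y - 228


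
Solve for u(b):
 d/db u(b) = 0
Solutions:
 u(b) = C1


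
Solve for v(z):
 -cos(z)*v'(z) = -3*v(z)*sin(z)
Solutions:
 v(z) = C1/cos(z)^3


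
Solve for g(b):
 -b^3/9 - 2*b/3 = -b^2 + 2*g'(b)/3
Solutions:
 g(b) = C1 - b^4/24 + b^3/2 - b^2/2


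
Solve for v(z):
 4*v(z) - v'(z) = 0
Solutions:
 v(z) = C1*exp(4*z)


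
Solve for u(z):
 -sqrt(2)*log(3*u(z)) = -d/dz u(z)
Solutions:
 -sqrt(2)*Integral(1/(log(_y) + log(3)), (_y, u(z)))/2 = C1 - z


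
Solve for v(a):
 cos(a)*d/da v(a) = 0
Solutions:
 v(a) = C1


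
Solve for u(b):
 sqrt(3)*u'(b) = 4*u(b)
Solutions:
 u(b) = C1*exp(4*sqrt(3)*b/3)


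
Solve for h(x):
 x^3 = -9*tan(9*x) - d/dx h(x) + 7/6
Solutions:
 h(x) = C1 - x^4/4 + 7*x/6 + log(cos(9*x))


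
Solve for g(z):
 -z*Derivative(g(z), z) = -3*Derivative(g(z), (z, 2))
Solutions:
 g(z) = C1 + C2*erfi(sqrt(6)*z/6)


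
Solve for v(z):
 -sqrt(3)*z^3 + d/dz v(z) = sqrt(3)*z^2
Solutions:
 v(z) = C1 + sqrt(3)*z^4/4 + sqrt(3)*z^3/3


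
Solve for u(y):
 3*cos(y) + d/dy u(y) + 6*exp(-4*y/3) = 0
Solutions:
 u(y) = C1 - 3*sin(y) + 9*exp(-4*y/3)/2


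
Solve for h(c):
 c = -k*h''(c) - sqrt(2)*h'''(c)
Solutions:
 h(c) = C1 + C2*c + C3*exp(-sqrt(2)*c*k/2) - c^3/(6*k) + sqrt(2)*c^2/(2*k^2)


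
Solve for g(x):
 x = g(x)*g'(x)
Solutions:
 g(x) = -sqrt(C1 + x^2)
 g(x) = sqrt(C1 + x^2)


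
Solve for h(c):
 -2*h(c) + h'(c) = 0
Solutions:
 h(c) = C1*exp(2*c)


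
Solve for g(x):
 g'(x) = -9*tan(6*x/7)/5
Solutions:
 g(x) = C1 + 21*log(cos(6*x/7))/10


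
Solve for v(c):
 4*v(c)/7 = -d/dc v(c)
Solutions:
 v(c) = C1*exp(-4*c/7)


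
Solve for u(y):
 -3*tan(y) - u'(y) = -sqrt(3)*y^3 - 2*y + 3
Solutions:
 u(y) = C1 + sqrt(3)*y^4/4 + y^2 - 3*y + 3*log(cos(y))


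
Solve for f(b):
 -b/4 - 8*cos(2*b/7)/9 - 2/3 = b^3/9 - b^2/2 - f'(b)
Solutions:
 f(b) = C1 + b^4/36 - b^3/6 + b^2/8 + 2*b/3 + 28*sin(2*b/7)/9


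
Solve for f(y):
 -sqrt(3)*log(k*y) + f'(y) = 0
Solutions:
 f(y) = C1 + sqrt(3)*y*log(k*y) - sqrt(3)*y


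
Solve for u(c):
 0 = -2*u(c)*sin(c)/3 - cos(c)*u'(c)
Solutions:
 u(c) = C1*cos(c)^(2/3)


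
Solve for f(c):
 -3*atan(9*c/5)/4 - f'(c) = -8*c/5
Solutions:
 f(c) = C1 + 4*c^2/5 - 3*c*atan(9*c/5)/4 + 5*log(81*c^2 + 25)/24


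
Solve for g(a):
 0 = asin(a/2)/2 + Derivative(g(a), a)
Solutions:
 g(a) = C1 - a*asin(a/2)/2 - sqrt(4 - a^2)/2


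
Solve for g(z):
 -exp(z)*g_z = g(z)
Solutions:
 g(z) = C1*exp(exp(-z))


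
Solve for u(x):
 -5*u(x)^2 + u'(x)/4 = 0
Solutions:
 u(x) = -1/(C1 + 20*x)


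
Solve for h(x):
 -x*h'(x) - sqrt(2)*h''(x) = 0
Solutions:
 h(x) = C1 + C2*erf(2^(1/4)*x/2)


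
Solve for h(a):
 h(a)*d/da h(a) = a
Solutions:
 h(a) = -sqrt(C1 + a^2)
 h(a) = sqrt(C1 + a^2)


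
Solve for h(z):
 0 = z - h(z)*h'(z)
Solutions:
 h(z) = -sqrt(C1 + z^2)
 h(z) = sqrt(C1 + z^2)


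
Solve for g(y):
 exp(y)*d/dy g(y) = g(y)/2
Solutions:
 g(y) = C1*exp(-exp(-y)/2)


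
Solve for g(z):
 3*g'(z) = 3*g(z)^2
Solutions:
 g(z) = -1/(C1 + z)


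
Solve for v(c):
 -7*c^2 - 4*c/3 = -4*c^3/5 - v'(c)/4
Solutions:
 v(c) = C1 - 4*c^4/5 + 28*c^3/3 + 8*c^2/3


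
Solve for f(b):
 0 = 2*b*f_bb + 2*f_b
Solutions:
 f(b) = C1 + C2*log(b)


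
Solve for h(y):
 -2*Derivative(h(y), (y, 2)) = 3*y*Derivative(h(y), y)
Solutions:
 h(y) = C1 + C2*erf(sqrt(3)*y/2)


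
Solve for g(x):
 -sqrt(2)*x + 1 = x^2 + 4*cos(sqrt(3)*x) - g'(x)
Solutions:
 g(x) = C1 + x^3/3 + sqrt(2)*x^2/2 - x + 4*sqrt(3)*sin(sqrt(3)*x)/3


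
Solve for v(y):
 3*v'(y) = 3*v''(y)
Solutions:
 v(y) = C1 + C2*exp(y)


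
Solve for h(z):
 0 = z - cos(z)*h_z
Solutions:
 h(z) = C1 + Integral(z/cos(z), z)


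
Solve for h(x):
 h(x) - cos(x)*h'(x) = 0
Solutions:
 h(x) = C1*sqrt(sin(x) + 1)/sqrt(sin(x) - 1)


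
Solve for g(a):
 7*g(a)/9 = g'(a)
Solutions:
 g(a) = C1*exp(7*a/9)


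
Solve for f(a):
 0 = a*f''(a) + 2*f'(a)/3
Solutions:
 f(a) = C1 + C2*a^(1/3)


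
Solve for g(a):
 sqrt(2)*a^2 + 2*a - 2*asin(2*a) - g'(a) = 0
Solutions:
 g(a) = C1 + sqrt(2)*a^3/3 + a^2 - 2*a*asin(2*a) - sqrt(1 - 4*a^2)


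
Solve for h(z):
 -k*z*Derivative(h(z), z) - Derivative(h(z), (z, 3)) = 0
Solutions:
 h(z) = C1 + Integral(C2*airyai(z*(-k)^(1/3)) + C3*airybi(z*(-k)^(1/3)), z)


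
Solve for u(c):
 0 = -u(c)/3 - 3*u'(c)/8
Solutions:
 u(c) = C1*exp(-8*c/9)


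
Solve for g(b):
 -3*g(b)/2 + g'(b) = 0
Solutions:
 g(b) = C1*exp(3*b/2)


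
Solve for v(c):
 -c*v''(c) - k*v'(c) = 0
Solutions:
 v(c) = C1 + c^(1 - re(k))*(C2*sin(log(c)*Abs(im(k))) + C3*cos(log(c)*im(k)))


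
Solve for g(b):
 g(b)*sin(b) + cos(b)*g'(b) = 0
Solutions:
 g(b) = C1*cos(b)


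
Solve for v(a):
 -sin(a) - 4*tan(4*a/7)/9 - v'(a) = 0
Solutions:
 v(a) = C1 + 7*log(cos(4*a/7))/9 + cos(a)


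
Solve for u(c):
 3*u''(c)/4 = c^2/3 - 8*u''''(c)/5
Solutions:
 u(c) = C1 + C2*c + C3*sin(sqrt(30)*c/8) + C4*cos(sqrt(30)*c/8) + c^4/27 - 128*c^2/135


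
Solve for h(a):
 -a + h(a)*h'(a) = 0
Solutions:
 h(a) = -sqrt(C1 + a^2)
 h(a) = sqrt(C1 + a^2)


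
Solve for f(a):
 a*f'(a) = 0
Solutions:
 f(a) = C1


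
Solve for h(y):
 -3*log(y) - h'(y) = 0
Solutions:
 h(y) = C1 - 3*y*log(y) + 3*y


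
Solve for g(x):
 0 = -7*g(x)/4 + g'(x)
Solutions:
 g(x) = C1*exp(7*x/4)


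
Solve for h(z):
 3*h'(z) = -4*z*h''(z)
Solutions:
 h(z) = C1 + C2*z^(1/4)


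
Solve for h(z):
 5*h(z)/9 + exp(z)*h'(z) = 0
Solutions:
 h(z) = C1*exp(5*exp(-z)/9)


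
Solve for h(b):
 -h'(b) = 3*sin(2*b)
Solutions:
 h(b) = C1 + 3*cos(2*b)/2


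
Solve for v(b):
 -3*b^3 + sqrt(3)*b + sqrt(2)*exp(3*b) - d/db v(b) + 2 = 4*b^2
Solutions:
 v(b) = C1 - 3*b^4/4 - 4*b^3/3 + sqrt(3)*b^2/2 + 2*b + sqrt(2)*exp(3*b)/3


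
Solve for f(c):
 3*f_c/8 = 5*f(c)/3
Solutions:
 f(c) = C1*exp(40*c/9)


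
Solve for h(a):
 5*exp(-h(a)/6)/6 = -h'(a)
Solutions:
 h(a) = 6*log(C1 - 5*a/36)


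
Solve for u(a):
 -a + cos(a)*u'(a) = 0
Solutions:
 u(a) = C1 + Integral(a/cos(a), a)


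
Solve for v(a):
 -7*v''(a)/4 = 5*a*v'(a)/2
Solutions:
 v(a) = C1 + C2*erf(sqrt(35)*a/7)


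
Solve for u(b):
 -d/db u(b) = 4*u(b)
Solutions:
 u(b) = C1*exp(-4*b)


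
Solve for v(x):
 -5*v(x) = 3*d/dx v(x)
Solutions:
 v(x) = C1*exp(-5*x/3)


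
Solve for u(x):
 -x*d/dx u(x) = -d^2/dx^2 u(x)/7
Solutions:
 u(x) = C1 + C2*erfi(sqrt(14)*x/2)


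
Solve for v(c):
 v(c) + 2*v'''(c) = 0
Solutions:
 v(c) = C3*exp(-2^(2/3)*c/2) + (C1*sin(2^(2/3)*sqrt(3)*c/4) + C2*cos(2^(2/3)*sqrt(3)*c/4))*exp(2^(2/3)*c/4)


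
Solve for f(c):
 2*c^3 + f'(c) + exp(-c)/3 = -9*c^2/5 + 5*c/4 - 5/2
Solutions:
 f(c) = C1 - c^4/2 - 3*c^3/5 + 5*c^2/8 - 5*c/2 + exp(-c)/3


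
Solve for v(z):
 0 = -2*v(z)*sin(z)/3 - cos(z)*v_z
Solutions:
 v(z) = C1*cos(z)^(2/3)


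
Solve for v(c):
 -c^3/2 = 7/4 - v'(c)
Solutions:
 v(c) = C1 + c^4/8 + 7*c/4


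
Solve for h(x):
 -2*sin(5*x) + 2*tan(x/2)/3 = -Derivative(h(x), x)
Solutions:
 h(x) = C1 + 4*log(cos(x/2))/3 - 2*cos(5*x)/5


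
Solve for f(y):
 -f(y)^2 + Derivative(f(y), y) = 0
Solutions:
 f(y) = -1/(C1 + y)


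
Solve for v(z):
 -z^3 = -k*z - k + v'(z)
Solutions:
 v(z) = C1 + k*z^2/2 + k*z - z^4/4


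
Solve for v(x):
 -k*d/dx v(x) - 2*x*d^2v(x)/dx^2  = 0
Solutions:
 v(x) = C1 + x^(1 - re(k)/2)*(C2*sin(log(x)*Abs(im(k))/2) + C3*cos(log(x)*im(k)/2))


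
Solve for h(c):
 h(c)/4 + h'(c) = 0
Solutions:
 h(c) = C1*exp(-c/4)


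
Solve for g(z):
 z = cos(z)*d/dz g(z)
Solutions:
 g(z) = C1 + Integral(z/cos(z), z)


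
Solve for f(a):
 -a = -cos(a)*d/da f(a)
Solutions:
 f(a) = C1 + Integral(a/cos(a), a)


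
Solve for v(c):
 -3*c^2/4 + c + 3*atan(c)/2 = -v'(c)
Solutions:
 v(c) = C1 + c^3/4 - c^2/2 - 3*c*atan(c)/2 + 3*log(c^2 + 1)/4


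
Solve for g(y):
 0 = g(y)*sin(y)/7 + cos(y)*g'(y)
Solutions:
 g(y) = C1*cos(y)^(1/7)


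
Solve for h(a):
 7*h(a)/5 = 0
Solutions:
 h(a) = 0


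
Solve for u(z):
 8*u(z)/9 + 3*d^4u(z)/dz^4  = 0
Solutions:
 u(z) = (C1*sin(6^(1/4)*z/3) + C2*cos(6^(1/4)*z/3))*exp(-6^(1/4)*z/3) + (C3*sin(6^(1/4)*z/3) + C4*cos(6^(1/4)*z/3))*exp(6^(1/4)*z/3)


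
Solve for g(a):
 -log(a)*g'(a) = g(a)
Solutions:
 g(a) = C1*exp(-li(a))


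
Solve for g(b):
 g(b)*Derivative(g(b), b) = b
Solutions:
 g(b) = -sqrt(C1 + b^2)
 g(b) = sqrt(C1 + b^2)


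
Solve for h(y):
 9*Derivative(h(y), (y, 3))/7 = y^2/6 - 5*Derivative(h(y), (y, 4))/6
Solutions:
 h(y) = C1 + C2*y + C3*y^2 + C4*exp(-54*y/35) + 7*y^5/3240 - 245*y^4/34992 + 8575*y^3/472392


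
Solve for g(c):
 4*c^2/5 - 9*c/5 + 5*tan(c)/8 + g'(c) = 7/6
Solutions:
 g(c) = C1 - 4*c^3/15 + 9*c^2/10 + 7*c/6 + 5*log(cos(c))/8


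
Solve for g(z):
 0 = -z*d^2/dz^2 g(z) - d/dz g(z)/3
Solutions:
 g(z) = C1 + C2*z^(2/3)


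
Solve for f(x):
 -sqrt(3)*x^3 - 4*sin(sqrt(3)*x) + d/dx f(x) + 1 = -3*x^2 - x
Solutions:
 f(x) = C1 + sqrt(3)*x^4/4 - x^3 - x^2/2 - x - 4*sqrt(3)*cos(sqrt(3)*x)/3


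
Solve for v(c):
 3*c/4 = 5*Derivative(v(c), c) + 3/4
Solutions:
 v(c) = C1 + 3*c^2/40 - 3*c/20


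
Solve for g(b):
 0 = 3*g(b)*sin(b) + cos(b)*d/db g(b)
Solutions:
 g(b) = C1*cos(b)^3


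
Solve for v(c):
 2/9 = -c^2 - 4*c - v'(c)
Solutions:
 v(c) = C1 - c^3/3 - 2*c^2 - 2*c/9


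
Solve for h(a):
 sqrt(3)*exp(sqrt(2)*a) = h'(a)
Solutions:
 h(a) = C1 + sqrt(6)*exp(sqrt(2)*a)/2


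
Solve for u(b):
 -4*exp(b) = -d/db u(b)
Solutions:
 u(b) = C1 + 4*exp(b)


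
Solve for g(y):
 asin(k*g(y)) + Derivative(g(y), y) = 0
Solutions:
 Integral(1/asin(_y*k), (_y, g(y))) = C1 - y


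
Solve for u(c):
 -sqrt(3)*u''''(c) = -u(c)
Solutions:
 u(c) = C1*exp(-3^(7/8)*c/3) + C2*exp(3^(7/8)*c/3) + C3*sin(3^(7/8)*c/3) + C4*cos(3^(7/8)*c/3)


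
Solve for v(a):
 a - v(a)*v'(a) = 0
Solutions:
 v(a) = -sqrt(C1 + a^2)
 v(a) = sqrt(C1 + a^2)


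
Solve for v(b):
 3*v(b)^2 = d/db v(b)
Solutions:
 v(b) = -1/(C1 + 3*b)


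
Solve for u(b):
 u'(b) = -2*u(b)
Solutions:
 u(b) = C1*exp(-2*b)


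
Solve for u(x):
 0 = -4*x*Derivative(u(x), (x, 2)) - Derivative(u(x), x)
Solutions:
 u(x) = C1 + C2*x^(3/4)


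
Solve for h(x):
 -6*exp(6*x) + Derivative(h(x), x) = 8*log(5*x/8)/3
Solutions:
 h(x) = C1 + 8*x*log(x)/3 + x*(-8*log(2) - 8/3 + 8*log(5)/3) + exp(6*x)


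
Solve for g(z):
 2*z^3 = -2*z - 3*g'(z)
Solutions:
 g(z) = C1 - z^4/6 - z^2/3


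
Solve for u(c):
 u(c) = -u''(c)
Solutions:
 u(c) = C1*sin(c) + C2*cos(c)


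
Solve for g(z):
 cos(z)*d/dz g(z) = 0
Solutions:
 g(z) = C1


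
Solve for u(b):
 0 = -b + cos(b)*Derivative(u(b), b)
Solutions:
 u(b) = C1 + Integral(b/cos(b), b)


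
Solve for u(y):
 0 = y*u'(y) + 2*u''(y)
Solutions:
 u(y) = C1 + C2*erf(y/2)


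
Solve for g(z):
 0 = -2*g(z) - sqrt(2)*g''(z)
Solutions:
 g(z) = C1*sin(2^(1/4)*z) + C2*cos(2^(1/4)*z)


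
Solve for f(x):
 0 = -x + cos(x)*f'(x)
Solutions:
 f(x) = C1 + Integral(x/cos(x), x)


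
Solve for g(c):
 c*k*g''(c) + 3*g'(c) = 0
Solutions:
 g(c) = C1 + c^(((re(k) - 3)*re(k) + im(k)^2)/(re(k)^2 + im(k)^2))*(C2*sin(3*log(c)*Abs(im(k))/(re(k)^2 + im(k)^2)) + C3*cos(3*log(c)*im(k)/(re(k)^2 + im(k)^2)))


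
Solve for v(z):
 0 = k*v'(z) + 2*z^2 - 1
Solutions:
 v(z) = C1 - 2*z^3/(3*k) + z/k


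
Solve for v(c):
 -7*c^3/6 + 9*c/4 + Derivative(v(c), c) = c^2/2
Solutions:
 v(c) = C1 + 7*c^4/24 + c^3/6 - 9*c^2/8


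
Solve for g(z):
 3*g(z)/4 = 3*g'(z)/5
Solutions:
 g(z) = C1*exp(5*z/4)


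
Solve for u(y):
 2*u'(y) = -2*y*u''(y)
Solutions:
 u(y) = C1 + C2*log(y)


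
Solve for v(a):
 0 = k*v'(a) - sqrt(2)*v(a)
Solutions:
 v(a) = C1*exp(sqrt(2)*a/k)


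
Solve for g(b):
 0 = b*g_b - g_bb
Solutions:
 g(b) = C1 + C2*erfi(sqrt(2)*b/2)


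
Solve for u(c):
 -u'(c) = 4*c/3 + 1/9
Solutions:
 u(c) = C1 - 2*c^2/3 - c/9


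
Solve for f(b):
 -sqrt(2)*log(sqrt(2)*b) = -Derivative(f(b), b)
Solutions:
 f(b) = C1 + sqrt(2)*b*log(b) - sqrt(2)*b + sqrt(2)*b*log(2)/2


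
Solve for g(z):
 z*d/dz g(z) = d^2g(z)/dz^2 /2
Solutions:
 g(z) = C1 + C2*erfi(z)


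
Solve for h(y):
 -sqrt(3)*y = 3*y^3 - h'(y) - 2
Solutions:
 h(y) = C1 + 3*y^4/4 + sqrt(3)*y^2/2 - 2*y


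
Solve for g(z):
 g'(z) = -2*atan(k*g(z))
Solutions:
 Integral(1/atan(_y*k), (_y, g(z))) = C1 - 2*z


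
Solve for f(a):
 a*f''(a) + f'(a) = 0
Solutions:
 f(a) = C1 + C2*log(a)


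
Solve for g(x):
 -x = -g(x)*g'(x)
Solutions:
 g(x) = -sqrt(C1 + x^2)
 g(x) = sqrt(C1 + x^2)


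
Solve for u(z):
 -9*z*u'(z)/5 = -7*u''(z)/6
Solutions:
 u(z) = C1 + C2*erfi(3*sqrt(105)*z/35)


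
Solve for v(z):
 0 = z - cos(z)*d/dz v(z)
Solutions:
 v(z) = C1 + Integral(z/cos(z), z)


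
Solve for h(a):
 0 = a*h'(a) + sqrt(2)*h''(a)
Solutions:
 h(a) = C1 + C2*erf(2^(1/4)*a/2)


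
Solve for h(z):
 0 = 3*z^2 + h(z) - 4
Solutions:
 h(z) = 4 - 3*z^2


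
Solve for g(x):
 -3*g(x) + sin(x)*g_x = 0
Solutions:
 g(x) = C1*(cos(x) - 1)^(3/2)/(cos(x) + 1)^(3/2)


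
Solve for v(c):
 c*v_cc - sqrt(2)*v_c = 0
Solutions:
 v(c) = C1 + C2*c^(1 + sqrt(2))


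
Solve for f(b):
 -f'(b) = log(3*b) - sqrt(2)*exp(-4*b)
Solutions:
 f(b) = C1 - b*log(b) + b*(1 - log(3)) - sqrt(2)*exp(-4*b)/4


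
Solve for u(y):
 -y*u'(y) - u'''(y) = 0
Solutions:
 u(y) = C1 + Integral(C2*airyai(-y) + C3*airybi(-y), y)


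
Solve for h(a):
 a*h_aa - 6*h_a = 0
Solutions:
 h(a) = C1 + C2*a^7


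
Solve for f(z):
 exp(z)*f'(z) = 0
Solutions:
 f(z) = C1


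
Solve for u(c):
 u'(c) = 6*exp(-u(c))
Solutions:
 u(c) = log(C1 + 6*c)


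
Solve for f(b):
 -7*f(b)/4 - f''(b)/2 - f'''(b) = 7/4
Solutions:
 f(b) = C1*exp(b*(-2 + (3*sqrt(4011) + 190)^(-1/3) + (3*sqrt(4011) + 190)^(1/3))/12)*sin(sqrt(3)*b*(-(3*sqrt(4011) + 190)^(1/3) + (3*sqrt(4011) + 190)^(-1/3))/12) + C2*exp(b*(-2 + (3*sqrt(4011) + 190)^(-1/3) + (3*sqrt(4011) + 190)^(1/3))/12)*cos(sqrt(3)*b*(-(3*sqrt(4011) + 190)^(1/3) + (3*sqrt(4011) + 190)^(-1/3))/12) + C3*exp(-b*((3*sqrt(4011) + 190)^(-1/3) + 1 + (3*sqrt(4011) + 190)^(1/3))/6) - 1


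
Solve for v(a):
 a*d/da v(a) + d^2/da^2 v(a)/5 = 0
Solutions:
 v(a) = C1 + C2*erf(sqrt(10)*a/2)


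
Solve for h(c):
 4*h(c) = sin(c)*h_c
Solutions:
 h(c) = C1*(cos(c)^2 - 2*cos(c) + 1)/(cos(c)^2 + 2*cos(c) + 1)


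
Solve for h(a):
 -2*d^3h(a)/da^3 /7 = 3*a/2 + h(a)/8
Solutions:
 h(a) = C3*exp(-2^(2/3)*7^(1/3)*a/4) - 12*a + (C1*sin(2^(2/3)*sqrt(3)*7^(1/3)*a/8) + C2*cos(2^(2/3)*sqrt(3)*7^(1/3)*a/8))*exp(2^(2/3)*7^(1/3)*a/8)


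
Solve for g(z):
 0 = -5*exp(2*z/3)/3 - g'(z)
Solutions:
 g(z) = C1 - 5*exp(2*z/3)/2


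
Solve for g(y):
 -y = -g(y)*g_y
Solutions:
 g(y) = -sqrt(C1 + y^2)
 g(y) = sqrt(C1 + y^2)


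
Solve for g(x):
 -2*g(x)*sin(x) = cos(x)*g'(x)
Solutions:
 g(x) = C1*cos(x)^2


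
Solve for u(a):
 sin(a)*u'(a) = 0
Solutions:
 u(a) = C1


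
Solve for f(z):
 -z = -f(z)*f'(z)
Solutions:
 f(z) = -sqrt(C1 + z^2)
 f(z) = sqrt(C1 + z^2)


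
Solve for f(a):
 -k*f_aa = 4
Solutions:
 f(a) = C1 + C2*a - 2*a^2/k


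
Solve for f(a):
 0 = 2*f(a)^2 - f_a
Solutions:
 f(a) = -1/(C1 + 2*a)


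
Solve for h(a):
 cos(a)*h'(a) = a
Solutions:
 h(a) = C1 + Integral(a/cos(a), a)


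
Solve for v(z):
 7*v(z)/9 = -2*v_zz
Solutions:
 v(z) = C1*sin(sqrt(14)*z/6) + C2*cos(sqrt(14)*z/6)


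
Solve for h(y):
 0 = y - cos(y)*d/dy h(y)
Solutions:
 h(y) = C1 + Integral(y/cos(y), y)


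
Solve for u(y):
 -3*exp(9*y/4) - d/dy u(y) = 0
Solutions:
 u(y) = C1 - 4*exp(9*y/4)/3


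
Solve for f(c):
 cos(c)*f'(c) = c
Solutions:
 f(c) = C1 + Integral(c/cos(c), c)


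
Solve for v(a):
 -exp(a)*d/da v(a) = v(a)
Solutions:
 v(a) = C1*exp(exp(-a))


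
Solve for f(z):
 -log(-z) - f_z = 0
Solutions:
 f(z) = C1 - z*log(-z) + z


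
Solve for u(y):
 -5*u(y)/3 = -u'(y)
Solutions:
 u(y) = C1*exp(5*y/3)


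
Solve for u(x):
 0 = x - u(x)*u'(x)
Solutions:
 u(x) = -sqrt(C1 + x^2)
 u(x) = sqrt(C1 + x^2)


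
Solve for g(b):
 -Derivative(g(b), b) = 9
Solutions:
 g(b) = C1 - 9*b


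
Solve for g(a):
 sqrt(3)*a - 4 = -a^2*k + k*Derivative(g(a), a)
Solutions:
 g(a) = C1 + a^3/3 + sqrt(3)*a^2/(2*k) - 4*a/k


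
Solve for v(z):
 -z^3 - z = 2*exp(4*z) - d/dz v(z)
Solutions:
 v(z) = C1 + z^4/4 + z^2/2 + exp(4*z)/2


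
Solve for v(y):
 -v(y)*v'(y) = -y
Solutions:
 v(y) = -sqrt(C1 + y^2)
 v(y) = sqrt(C1 + y^2)


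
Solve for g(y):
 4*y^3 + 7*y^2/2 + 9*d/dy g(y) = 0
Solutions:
 g(y) = C1 - y^4/9 - 7*y^3/54


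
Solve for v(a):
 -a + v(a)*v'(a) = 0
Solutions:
 v(a) = -sqrt(C1 + a^2)
 v(a) = sqrt(C1 + a^2)


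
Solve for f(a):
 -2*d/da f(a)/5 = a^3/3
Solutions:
 f(a) = C1 - 5*a^4/24


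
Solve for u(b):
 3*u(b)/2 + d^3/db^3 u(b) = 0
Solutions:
 u(b) = C3*exp(-2^(2/3)*3^(1/3)*b/2) + (C1*sin(2^(2/3)*3^(5/6)*b/4) + C2*cos(2^(2/3)*3^(5/6)*b/4))*exp(2^(2/3)*3^(1/3)*b/4)


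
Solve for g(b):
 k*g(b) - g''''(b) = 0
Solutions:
 g(b) = C1*exp(-b*k^(1/4)) + C2*exp(b*k^(1/4)) + C3*exp(-I*b*k^(1/4)) + C4*exp(I*b*k^(1/4))


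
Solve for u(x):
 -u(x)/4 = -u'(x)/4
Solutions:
 u(x) = C1*exp(x)


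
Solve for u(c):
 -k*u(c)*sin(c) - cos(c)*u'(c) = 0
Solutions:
 u(c) = C1*exp(k*log(cos(c)))


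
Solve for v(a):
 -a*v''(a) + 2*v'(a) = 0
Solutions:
 v(a) = C1 + C2*a^3


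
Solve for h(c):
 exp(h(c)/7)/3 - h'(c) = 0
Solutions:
 h(c) = 7*log(-1/(C1 + c)) + 7*log(21)


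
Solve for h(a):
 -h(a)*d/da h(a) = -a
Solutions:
 h(a) = -sqrt(C1 + a^2)
 h(a) = sqrt(C1 + a^2)


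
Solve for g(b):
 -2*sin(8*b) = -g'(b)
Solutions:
 g(b) = C1 - cos(8*b)/4


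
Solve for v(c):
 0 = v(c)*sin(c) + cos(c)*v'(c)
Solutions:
 v(c) = C1*cos(c)


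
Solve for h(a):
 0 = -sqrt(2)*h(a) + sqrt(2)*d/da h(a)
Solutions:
 h(a) = C1*exp(a)


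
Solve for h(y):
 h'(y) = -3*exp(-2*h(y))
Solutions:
 h(y) = log(-sqrt(C1 - 6*y))
 h(y) = log(C1 - 6*y)/2


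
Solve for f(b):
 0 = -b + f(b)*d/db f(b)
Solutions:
 f(b) = -sqrt(C1 + b^2)
 f(b) = sqrt(C1 + b^2)


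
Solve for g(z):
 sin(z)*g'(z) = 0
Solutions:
 g(z) = C1


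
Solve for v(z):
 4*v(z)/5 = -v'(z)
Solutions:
 v(z) = C1*exp(-4*z/5)


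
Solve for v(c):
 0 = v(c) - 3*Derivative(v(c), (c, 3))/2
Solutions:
 v(c) = C3*exp(2^(1/3)*3^(2/3)*c/3) + (C1*sin(2^(1/3)*3^(1/6)*c/2) + C2*cos(2^(1/3)*3^(1/6)*c/2))*exp(-2^(1/3)*3^(2/3)*c/6)


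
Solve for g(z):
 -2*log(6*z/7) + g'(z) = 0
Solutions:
 g(z) = C1 + 2*z*log(z) - 2*z + z*log(36/49)


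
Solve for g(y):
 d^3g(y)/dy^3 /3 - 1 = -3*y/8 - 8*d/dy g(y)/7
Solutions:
 g(y) = C1 + C2*sin(2*sqrt(42)*y/7) + C3*cos(2*sqrt(42)*y/7) - 21*y^2/128 + 7*y/8


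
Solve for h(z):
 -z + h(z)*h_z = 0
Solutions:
 h(z) = -sqrt(C1 + z^2)
 h(z) = sqrt(C1 + z^2)


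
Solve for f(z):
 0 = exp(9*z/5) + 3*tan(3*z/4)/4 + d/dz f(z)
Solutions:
 f(z) = C1 - 5*exp(9*z/5)/9 + log(cos(3*z/4))


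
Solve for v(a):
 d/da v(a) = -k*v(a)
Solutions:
 v(a) = C1*exp(-a*k)


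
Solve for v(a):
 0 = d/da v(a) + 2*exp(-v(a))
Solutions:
 v(a) = log(C1 - 2*a)


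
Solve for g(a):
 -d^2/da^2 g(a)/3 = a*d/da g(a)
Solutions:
 g(a) = C1 + C2*erf(sqrt(6)*a/2)


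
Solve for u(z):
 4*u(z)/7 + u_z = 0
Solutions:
 u(z) = C1*exp(-4*z/7)


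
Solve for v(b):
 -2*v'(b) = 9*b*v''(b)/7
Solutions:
 v(b) = C1 + C2/b^(5/9)


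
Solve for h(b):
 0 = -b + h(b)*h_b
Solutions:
 h(b) = -sqrt(C1 + b^2)
 h(b) = sqrt(C1 + b^2)


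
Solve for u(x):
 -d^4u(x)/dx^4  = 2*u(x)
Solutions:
 u(x) = (C1*sin(2^(3/4)*x/2) + C2*cos(2^(3/4)*x/2))*exp(-2^(3/4)*x/2) + (C3*sin(2^(3/4)*x/2) + C4*cos(2^(3/4)*x/2))*exp(2^(3/4)*x/2)


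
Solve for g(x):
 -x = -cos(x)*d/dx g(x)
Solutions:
 g(x) = C1 + Integral(x/cos(x), x)


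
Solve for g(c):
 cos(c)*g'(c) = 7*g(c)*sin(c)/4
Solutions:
 g(c) = C1/cos(c)^(7/4)


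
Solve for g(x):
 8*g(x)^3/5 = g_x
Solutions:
 g(x) = -sqrt(10)*sqrt(-1/(C1 + 8*x))/2
 g(x) = sqrt(10)*sqrt(-1/(C1 + 8*x))/2


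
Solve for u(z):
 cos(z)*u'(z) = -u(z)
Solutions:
 u(z) = C1*sqrt(sin(z) - 1)/sqrt(sin(z) + 1)


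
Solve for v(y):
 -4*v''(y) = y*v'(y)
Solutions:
 v(y) = C1 + C2*erf(sqrt(2)*y/4)


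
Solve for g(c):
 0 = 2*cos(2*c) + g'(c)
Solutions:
 g(c) = C1 - sin(2*c)


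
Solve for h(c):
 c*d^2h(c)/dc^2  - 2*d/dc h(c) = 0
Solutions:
 h(c) = C1 + C2*c^3


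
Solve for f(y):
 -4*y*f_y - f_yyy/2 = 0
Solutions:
 f(y) = C1 + Integral(C2*airyai(-2*y) + C3*airybi(-2*y), y)


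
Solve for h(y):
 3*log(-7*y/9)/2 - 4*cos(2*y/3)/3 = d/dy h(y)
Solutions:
 h(y) = C1 + 3*y*log(-y)/2 - 3*y*log(3) - 3*y/2 + 3*y*log(7)/2 - 2*sin(2*y/3)


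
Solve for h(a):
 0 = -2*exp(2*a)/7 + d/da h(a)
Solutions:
 h(a) = C1 + exp(2*a)/7


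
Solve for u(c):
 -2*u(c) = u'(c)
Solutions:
 u(c) = C1*exp(-2*c)


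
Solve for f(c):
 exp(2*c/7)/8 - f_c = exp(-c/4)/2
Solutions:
 f(c) = C1 + 7*exp(2*c/7)/16 + 2*exp(-c/4)


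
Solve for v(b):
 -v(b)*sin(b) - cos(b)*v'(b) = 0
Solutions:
 v(b) = C1*cos(b)


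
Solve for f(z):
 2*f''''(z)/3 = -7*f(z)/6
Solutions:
 f(z) = (C1*sin(7^(1/4)*z/2) + C2*cos(7^(1/4)*z/2))*exp(-7^(1/4)*z/2) + (C3*sin(7^(1/4)*z/2) + C4*cos(7^(1/4)*z/2))*exp(7^(1/4)*z/2)


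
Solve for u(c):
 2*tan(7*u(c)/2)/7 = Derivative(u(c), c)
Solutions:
 u(c) = -2*asin(C1*exp(c))/7 + 2*pi/7
 u(c) = 2*asin(C1*exp(c))/7


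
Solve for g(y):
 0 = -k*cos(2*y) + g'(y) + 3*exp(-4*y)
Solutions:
 g(y) = C1 + k*sin(2*y)/2 + 3*exp(-4*y)/4


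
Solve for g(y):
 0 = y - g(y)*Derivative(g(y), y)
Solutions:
 g(y) = -sqrt(C1 + y^2)
 g(y) = sqrt(C1 + y^2)


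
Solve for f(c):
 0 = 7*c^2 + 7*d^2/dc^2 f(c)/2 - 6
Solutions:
 f(c) = C1 + C2*c - c^4/6 + 6*c^2/7


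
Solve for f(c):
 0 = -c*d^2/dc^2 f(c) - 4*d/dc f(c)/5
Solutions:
 f(c) = C1 + C2*c^(1/5)


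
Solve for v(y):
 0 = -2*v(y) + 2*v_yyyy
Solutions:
 v(y) = C1*exp(-y) + C2*exp(y) + C3*sin(y) + C4*cos(y)


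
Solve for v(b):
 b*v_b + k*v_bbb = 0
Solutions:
 v(b) = C1 + Integral(C2*airyai(b*(-1/k)^(1/3)) + C3*airybi(b*(-1/k)^(1/3)), b)


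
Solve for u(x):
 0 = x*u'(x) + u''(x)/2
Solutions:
 u(x) = C1 + C2*erf(x)


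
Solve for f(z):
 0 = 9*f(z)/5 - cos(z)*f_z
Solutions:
 f(z) = C1*(sin(z) + 1)^(9/10)/(sin(z) - 1)^(9/10)


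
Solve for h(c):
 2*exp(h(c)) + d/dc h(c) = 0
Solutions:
 h(c) = log(1/(C1 + 2*c))


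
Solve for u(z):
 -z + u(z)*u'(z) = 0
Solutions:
 u(z) = -sqrt(C1 + z^2)
 u(z) = sqrt(C1 + z^2)


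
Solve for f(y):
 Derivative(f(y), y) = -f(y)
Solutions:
 f(y) = C1*exp(-y)


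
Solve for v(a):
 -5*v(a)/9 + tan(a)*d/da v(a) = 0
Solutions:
 v(a) = C1*sin(a)^(5/9)


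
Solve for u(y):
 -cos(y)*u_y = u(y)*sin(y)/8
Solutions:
 u(y) = C1*cos(y)^(1/8)


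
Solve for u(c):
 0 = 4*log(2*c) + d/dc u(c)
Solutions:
 u(c) = C1 - 4*c*log(c) - c*log(16) + 4*c


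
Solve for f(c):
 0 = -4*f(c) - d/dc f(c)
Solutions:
 f(c) = C1*exp(-4*c)


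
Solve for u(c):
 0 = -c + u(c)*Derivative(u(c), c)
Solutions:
 u(c) = -sqrt(C1 + c^2)
 u(c) = sqrt(C1 + c^2)


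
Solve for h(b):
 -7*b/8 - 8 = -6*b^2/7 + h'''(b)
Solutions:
 h(b) = C1 + C2*b + C3*b^2 + b^5/70 - 7*b^4/192 - 4*b^3/3


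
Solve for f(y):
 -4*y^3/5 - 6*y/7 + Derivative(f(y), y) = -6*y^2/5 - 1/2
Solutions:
 f(y) = C1 + y^4/5 - 2*y^3/5 + 3*y^2/7 - y/2


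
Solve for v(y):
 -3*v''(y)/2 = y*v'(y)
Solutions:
 v(y) = C1 + C2*erf(sqrt(3)*y/3)


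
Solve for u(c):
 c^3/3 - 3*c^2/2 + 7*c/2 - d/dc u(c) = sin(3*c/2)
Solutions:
 u(c) = C1 + c^4/12 - c^3/2 + 7*c^2/4 + 2*cos(3*c/2)/3


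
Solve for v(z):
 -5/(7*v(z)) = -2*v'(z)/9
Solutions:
 v(z) = -sqrt(C1 + 315*z)/7
 v(z) = sqrt(C1 + 315*z)/7


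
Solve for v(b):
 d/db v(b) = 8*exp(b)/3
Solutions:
 v(b) = C1 + 8*exp(b)/3


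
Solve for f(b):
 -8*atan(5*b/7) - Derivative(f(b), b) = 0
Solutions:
 f(b) = C1 - 8*b*atan(5*b/7) + 28*log(25*b^2 + 49)/5


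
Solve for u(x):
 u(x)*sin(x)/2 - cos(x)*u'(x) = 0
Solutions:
 u(x) = C1/sqrt(cos(x))


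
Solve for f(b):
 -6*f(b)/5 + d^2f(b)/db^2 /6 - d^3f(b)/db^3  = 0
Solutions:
 f(b) = C1*exp(b*(5*5^(1/3)/(108*sqrt(26229) + 17491)^(1/3) + 10 + 5^(2/3)*(108*sqrt(26229) + 17491)^(1/3))/180)*sin(sqrt(3)*5^(1/3)*b*(-5^(1/3)*(108*sqrt(26229) + 17491)^(1/3) + 5/(108*sqrt(26229) + 17491)^(1/3))/180) + C2*exp(b*(5*5^(1/3)/(108*sqrt(26229) + 17491)^(1/3) + 10 + 5^(2/3)*(108*sqrt(26229) + 17491)^(1/3))/180)*cos(sqrt(3)*5^(1/3)*b*(-5^(1/3)*(108*sqrt(26229) + 17491)^(1/3) + 5/(108*sqrt(26229) + 17491)^(1/3))/180) + C3*exp(b*(-5^(2/3)*(108*sqrt(26229) + 17491)^(1/3) - 5*5^(1/3)/(108*sqrt(26229) + 17491)^(1/3) + 5)/90)


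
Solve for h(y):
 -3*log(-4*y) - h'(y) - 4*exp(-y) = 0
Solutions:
 h(y) = C1 - 3*y*log(-y) + 3*y*(1 - 2*log(2)) + 4*exp(-y)


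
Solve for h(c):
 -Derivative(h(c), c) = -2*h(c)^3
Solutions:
 h(c) = -sqrt(2)*sqrt(-1/(C1 + 2*c))/2
 h(c) = sqrt(2)*sqrt(-1/(C1 + 2*c))/2


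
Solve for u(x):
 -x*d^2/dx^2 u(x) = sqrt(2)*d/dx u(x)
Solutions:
 u(x) = C1 + C2*x^(1 - sqrt(2))


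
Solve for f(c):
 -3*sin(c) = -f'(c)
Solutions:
 f(c) = C1 - 3*cos(c)


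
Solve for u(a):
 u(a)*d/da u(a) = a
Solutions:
 u(a) = -sqrt(C1 + a^2)
 u(a) = sqrt(C1 + a^2)


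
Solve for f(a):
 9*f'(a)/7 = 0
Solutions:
 f(a) = C1


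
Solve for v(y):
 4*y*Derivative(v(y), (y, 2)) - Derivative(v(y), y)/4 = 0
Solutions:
 v(y) = C1 + C2*y^(17/16)


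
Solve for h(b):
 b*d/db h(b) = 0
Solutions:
 h(b) = C1


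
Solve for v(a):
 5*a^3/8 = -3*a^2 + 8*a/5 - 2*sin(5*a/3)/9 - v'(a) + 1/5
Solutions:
 v(a) = C1 - 5*a^4/32 - a^3 + 4*a^2/5 + a/5 + 2*cos(5*a/3)/15


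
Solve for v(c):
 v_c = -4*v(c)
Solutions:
 v(c) = C1*exp(-4*c)


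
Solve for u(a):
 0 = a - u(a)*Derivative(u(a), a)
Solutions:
 u(a) = -sqrt(C1 + a^2)
 u(a) = sqrt(C1 + a^2)


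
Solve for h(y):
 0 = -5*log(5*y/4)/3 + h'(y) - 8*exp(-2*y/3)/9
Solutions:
 h(y) = C1 + 5*y*log(y)/3 + 5*y*(-2*log(2) - 1 + log(5))/3 - 4*exp(-2*y/3)/3


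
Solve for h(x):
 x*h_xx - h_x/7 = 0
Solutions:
 h(x) = C1 + C2*x^(8/7)


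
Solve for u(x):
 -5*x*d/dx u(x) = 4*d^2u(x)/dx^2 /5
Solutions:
 u(x) = C1 + C2*erf(5*sqrt(2)*x/4)


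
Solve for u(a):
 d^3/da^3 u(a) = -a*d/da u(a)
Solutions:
 u(a) = C1 + Integral(C2*airyai(-a) + C3*airybi(-a), a)


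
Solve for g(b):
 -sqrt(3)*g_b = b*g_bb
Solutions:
 g(b) = C1 + C2*b^(1 - sqrt(3))


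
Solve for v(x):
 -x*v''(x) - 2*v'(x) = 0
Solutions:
 v(x) = C1 + C2/x


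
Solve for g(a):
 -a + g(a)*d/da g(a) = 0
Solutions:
 g(a) = -sqrt(C1 + a^2)
 g(a) = sqrt(C1 + a^2)


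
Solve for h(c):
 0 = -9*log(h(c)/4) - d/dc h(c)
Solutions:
 -Integral(1/(-log(_y) + 2*log(2)), (_y, h(c)))/9 = C1 - c


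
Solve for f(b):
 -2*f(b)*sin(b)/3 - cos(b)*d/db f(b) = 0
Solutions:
 f(b) = C1*cos(b)^(2/3)


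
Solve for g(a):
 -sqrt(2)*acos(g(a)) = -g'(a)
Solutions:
 Integral(1/acos(_y), (_y, g(a))) = C1 + sqrt(2)*a


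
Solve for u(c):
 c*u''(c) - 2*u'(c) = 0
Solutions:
 u(c) = C1 + C2*c^3


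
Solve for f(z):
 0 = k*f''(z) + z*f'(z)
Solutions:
 f(z) = C1 + C2*sqrt(k)*erf(sqrt(2)*z*sqrt(1/k)/2)


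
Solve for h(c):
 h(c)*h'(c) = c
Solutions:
 h(c) = -sqrt(C1 + c^2)
 h(c) = sqrt(C1 + c^2)


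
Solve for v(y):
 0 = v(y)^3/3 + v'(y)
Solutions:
 v(y) = -sqrt(6)*sqrt(-1/(C1 - y))/2
 v(y) = sqrt(6)*sqrt(-1/(C1 - y))/2


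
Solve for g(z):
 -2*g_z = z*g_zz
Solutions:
 g(z) = C1 + C2/z


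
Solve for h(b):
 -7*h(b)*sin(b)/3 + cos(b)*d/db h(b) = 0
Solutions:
 h(b) = C1/cos(b)^(7/3)


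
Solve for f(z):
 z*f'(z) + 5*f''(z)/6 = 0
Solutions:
 f(z) = C1 + C2*erf(sqrt(15)*z/5)


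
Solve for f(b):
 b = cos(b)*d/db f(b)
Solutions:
 f(b) = C1 + Integral(b/cos(b), b)


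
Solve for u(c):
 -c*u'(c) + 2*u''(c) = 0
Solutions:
 u(c) = C1 + C2*erfi(c/2)


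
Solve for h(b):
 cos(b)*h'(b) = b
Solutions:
 h(b) = C1 + Integral(b/cos(b), b)


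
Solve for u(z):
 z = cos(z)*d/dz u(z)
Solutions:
 u(z) = C1 + Integral(z/cos(z), z)


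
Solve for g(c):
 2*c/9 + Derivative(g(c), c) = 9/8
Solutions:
 g(c) = C1 - c^2/9 + 9*c/8


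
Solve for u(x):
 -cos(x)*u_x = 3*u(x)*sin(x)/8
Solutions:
 u(x) = C1*cos(x)^(3/8)


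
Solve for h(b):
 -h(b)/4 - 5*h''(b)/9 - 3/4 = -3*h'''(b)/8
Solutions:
 h(b) = C1*exp(b*(-(243*sqrt(915441) + 241147)^(1/3) - 1600/(243*sqrt(915441) + 241147)^(1/3) + 80)/162)*sin(sqrt(3)*b*(-(243*sqrt(915441) + 241147)^(1/3) + 1600/(243*sqrt(915441) + 241147)^(1/3))/162) + C2*exp(b*(-(243*sqrt(915441) + 241147)^(1/3) - 1600/(243*sqrt(915441) + 241147)^(1/3) + 80)/162)*cos(sqrt(3)*b*(-(243*sqrt(915441) + 241147)^(1/3) + 1600/(243*sqrt(915441) + 241147)^(1/3))/162) + C3*exp(b*(1600/(243*sqrt(915441) + 241147)^(1/3) + 40 + (243*sqrt(915441) + 241147)^(1/3))/81) - 3


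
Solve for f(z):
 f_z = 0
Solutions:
 f(z) = C1


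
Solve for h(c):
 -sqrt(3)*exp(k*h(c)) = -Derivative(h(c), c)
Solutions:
 h(c) = Piecewise((log(-1/(C1*k + sqrt(3)*c*k))/k, Ne(k, 0)), (nan, True))
 h(c) = Piecewise((C1 + sqrt(3)*c, Eq(k, 0)), (nan, True))


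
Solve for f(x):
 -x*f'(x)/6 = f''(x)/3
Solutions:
 f(x) = C1 + C2*erf(x/2)


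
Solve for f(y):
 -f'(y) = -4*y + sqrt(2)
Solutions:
 f(y) = C1 + 2*y^2 - sqrt(2)*y


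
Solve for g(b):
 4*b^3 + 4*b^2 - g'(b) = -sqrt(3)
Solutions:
 g(b) = C1 + b^4 + 4*b^3/3 + sqrt(3)*b


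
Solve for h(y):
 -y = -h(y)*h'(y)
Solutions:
 h(y) = -sqrt(C1 + y^2)
 h(y) = sqrt(C1 + y^2)


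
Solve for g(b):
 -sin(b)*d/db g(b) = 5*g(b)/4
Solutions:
 g(b) = C1*(cos(b) + 1)^(5/8)/(cos(b) - 1)^(5/8)


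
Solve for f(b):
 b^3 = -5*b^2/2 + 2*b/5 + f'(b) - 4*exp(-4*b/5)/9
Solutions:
 f(b) = C1 + b^4/4 + 5*b^3/6 - b^2/5 - 5*exp(-4*b/5)/9


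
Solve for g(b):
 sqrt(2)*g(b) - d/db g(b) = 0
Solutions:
 g(b) = C1*exp(sqrt(2)*b)


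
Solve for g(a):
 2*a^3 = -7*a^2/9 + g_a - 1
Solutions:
 g(a) = C1 + a^4/2 + 7*a^3/27 + a


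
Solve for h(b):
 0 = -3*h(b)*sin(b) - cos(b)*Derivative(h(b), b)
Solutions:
 h(b) = C1*cos(b)^3


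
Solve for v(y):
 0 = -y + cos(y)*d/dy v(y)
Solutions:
 v(y) = C1 + Integral(y/cos(y), y)


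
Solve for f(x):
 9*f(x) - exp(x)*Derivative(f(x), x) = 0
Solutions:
 f(x) = C1*exp(-9*exp(-x))


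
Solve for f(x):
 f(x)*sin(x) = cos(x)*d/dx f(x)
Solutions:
 f(x) = C1/cos(x)


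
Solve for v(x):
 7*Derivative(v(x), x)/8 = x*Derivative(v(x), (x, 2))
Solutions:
 v(x) = C1 + C2*x^(15/8)


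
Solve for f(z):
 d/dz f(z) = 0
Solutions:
 f(z) = C1


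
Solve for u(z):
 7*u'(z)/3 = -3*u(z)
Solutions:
 u(z) = C1*exp(-9*z/7)


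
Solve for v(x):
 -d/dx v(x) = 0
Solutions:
 v(x) = C1


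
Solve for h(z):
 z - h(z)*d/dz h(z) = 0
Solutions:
 h(z) = -sqrt(C1 + z^2)
 h(z) = sqrt(C1 + z^2)


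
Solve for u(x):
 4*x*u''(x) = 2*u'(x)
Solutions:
 u(x) = C1 + C2*x^(3/2)


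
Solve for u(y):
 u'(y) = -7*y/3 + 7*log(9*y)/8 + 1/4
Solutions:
 u(y) = C1 - 7*y^2/6 + 7*y*log(y)/8 - 5*y/8 + 7*y*log(3)/4


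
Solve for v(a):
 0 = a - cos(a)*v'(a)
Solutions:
 v(a) = C1 + Integral(a/cos(a), a)


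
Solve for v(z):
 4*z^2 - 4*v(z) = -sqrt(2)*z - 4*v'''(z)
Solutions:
 v(z) = C3*exp(z) + z^2 + sqrt(2)*z/4 + (C1*sin(sqrt(3)*z/2) + C2*cos(sqrt(3)*z/2))*exp(-z/2)


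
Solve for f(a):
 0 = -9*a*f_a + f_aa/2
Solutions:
 f(a) = C1 + C2*erfi(3*a)


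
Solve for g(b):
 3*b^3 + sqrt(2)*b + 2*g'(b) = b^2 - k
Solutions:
 g(b) = C1 - 3*b^4/8 + b^3/6 - sqrt(2)*b^2/4 - b*k/2


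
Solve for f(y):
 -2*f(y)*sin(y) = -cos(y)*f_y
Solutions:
 f(y) = C1/cos(y)^2


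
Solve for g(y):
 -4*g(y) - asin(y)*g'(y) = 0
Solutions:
 g(y) = C1*exp(-4*Integral(1/asin(y), y))


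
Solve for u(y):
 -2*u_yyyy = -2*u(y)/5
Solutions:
 u(y) = C1*exp(-5^(3/4)*y/5) + C2*exp(5^(3/4)*y/5) + C3*sin(5^(3/4)*y/5) + C4*cos(5^(3/4)*y/5)


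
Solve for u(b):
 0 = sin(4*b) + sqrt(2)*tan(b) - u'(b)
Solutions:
 u(b) = C1 - sqrt(2)*log(cos(b)) - cos(4*b)/4


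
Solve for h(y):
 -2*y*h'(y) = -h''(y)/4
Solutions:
 h(y) = C1 + C2*erfi(2*y)


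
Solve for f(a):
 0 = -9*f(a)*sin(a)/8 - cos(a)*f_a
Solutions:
 f(a) = C1*cos(a)^(9/8)


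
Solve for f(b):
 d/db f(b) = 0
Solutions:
 f(b) = C1


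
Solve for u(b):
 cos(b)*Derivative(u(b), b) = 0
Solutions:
 u(b) = C1


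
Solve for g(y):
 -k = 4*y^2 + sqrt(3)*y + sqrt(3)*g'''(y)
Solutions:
 g(y) = C1 + C2*y + C3*y^2 - sqrt(3)*k*y^3/18 - sqrt(3)*y^5/45 - y^4/24


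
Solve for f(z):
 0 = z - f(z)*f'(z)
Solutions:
 f(z) = -sqrt(C1 + z^2)
 f(z) = sqrt(C1 + z^2)


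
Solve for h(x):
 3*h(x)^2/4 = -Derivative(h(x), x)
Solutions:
 h(x) = 4/(C1 + 3*x)


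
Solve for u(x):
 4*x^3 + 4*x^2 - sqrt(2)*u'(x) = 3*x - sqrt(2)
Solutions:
 u(x) = C1 + sqrt(2)*x^4/2 + 2*sqrt(2)*x^3/3 - 3*sqrt(2)*x^2/4 + x


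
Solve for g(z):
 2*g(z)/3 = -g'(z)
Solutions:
 g(z) = C1*exp(-2*z/3)


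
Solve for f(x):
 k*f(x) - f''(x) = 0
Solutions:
 f(x) = C1*exp(-sqrt(k)*x) + C2*exp(sqrt(k)*x)


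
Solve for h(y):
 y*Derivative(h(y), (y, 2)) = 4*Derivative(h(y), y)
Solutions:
 h(y) = C1 + C2*y^5


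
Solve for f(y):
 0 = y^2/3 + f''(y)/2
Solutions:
 f(y) = C1 + C2*y - y^4/18


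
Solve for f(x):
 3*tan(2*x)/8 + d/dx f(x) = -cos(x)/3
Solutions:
 f(x) = C1 + 3*log(cos(2*x))/16 - sin(x)/3


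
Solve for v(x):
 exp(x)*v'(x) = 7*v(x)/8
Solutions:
 v(x) = C1*exp(-7*exp(-x)/8)


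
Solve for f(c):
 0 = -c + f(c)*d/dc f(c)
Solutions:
 f(c) = -sqrt(C1 + c^2)
 f(c) = sqrt(C1 + c^2)


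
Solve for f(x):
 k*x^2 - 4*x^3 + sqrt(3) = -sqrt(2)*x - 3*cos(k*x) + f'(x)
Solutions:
 f(x) = C1 + k*x^3/3 - x^4 + sqrt(2)*x^2/2 + sqrt(3)*x + 3*sin(k*x)/k


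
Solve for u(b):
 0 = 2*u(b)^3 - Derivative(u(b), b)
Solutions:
 u(b) = -sqrt(2)*sqrt(-1/(C1 + 2*b))/2
 u(b) = sqrt(2)*sqrt(-1/(C1 + 2*b))/2


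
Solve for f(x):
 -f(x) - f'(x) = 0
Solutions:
 f(x) = C1*exp(-x)


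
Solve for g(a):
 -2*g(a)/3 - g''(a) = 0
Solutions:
 g(a) = C1*sin(sqrt(6)*a/3) + C2*cos(sqrt(6)*a/3)


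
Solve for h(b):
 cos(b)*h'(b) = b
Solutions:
 h(b) = C1 + Integral(b/cos(b), b)


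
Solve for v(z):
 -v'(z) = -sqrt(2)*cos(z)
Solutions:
 v(z) = C1 + sqrt(2)*sin(z)


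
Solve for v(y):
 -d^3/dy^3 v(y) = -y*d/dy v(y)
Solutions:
 v(y) = C1 + Integral(C2*airyai(y) + C3*airybi(y), y)


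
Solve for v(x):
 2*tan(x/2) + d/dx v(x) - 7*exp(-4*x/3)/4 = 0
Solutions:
 v(x) = C1 - 2*log(tan(x/2)^2 + 1) - 21*exp(-4*x/3)/16


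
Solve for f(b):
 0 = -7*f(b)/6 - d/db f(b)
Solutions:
 f(b) = C1*exp(-7*b/6)


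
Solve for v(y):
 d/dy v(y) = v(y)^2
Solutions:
 v(y) = -1/(C1 + y)


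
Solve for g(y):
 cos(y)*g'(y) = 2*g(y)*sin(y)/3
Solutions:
 g(y) = C1/cos(y)^(2/3)


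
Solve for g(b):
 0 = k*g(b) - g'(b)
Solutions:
 g(b) = C1*exp(b*k)


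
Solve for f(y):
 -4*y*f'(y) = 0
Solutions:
 f(y) = C1


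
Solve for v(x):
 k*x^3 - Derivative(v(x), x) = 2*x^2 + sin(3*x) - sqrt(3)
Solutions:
 v(x) = C1 + k*x^4/4 - 2*x^3/3 + sqrt(3)*x + cos(3*x)/3


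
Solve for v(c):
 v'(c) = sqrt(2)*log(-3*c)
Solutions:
 v(c) = C1 + sqrt(2)*c*log(-c) + sqrt(2)*c*(-1 + log(3))


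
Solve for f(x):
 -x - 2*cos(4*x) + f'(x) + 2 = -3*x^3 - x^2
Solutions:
 f(x) = C1 - 3*x^4/4 - x^3/3 + x^2/2 - 2*x + sin(4*x)/2


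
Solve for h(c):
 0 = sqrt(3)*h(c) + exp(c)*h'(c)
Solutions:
 h(c) = C1*exp(sqrt(3)*exp(-c))


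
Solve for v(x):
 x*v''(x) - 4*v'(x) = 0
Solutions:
 v(x) = C1 + C2*x^5


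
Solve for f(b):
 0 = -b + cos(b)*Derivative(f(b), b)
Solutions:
 f(b) = C1 + Integral(b/cos(b), b)


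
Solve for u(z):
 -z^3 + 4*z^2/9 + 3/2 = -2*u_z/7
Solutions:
 u(z) = C1 + 7*z^4/8 - 14*z^3/27 - 21*z/4


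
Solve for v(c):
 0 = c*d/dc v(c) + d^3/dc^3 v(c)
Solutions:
 v(c) = C1 + Integral(C2*airyai(-c) + C3*airybi(-c), c)


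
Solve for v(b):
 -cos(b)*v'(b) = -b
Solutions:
 v(b) = C1 + Integral(b/cos(b), b)


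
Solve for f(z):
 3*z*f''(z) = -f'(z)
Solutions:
 f(z) = C1 + C2*z^(2/3)
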